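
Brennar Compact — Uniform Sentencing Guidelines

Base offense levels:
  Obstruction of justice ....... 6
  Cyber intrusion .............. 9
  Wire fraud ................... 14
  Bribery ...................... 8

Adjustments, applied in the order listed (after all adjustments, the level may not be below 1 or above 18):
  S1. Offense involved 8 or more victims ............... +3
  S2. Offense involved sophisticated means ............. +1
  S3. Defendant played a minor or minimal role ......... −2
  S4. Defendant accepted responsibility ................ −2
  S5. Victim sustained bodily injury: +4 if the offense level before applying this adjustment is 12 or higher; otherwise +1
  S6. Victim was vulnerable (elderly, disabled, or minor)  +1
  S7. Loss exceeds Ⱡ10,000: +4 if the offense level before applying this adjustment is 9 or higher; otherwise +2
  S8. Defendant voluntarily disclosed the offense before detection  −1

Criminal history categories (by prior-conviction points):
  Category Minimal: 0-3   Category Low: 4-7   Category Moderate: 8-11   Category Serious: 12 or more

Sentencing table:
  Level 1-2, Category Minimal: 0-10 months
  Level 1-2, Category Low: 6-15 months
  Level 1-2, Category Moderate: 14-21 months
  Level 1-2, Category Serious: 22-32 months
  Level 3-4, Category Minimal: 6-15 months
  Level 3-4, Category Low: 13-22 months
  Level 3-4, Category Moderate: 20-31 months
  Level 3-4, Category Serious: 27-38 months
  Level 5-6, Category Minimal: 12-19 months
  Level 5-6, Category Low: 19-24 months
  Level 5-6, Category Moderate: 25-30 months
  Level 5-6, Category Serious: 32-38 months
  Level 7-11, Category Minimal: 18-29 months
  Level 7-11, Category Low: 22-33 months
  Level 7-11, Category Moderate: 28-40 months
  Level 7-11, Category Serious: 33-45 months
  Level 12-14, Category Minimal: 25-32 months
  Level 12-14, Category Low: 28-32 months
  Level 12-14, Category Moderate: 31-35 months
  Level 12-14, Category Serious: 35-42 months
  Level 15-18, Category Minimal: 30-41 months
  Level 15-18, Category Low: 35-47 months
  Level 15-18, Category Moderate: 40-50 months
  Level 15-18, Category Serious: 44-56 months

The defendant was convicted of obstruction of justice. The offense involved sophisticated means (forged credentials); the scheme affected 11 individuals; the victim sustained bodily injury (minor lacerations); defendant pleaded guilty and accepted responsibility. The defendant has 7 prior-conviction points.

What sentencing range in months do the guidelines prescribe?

Base offense level for obstruction of justice: 6.
S1 applies: 6 + 3 = 9.
S2 applies: 9 + 1 = 10.
S3 does not apply.
S4 applies: 10 − 2 = 8.
S5 applies (level before this adjustment is 8 < 12, so +1): 8 + 1 = 9.
S8 does not apply.
Final offense level: 9.
Criminal history: 7 prior points → Category Low (4-7).
Level 9 falls in the 7-11 band.
Grid: Level 7-11 × Category Low = 22-33 months.

22-33 months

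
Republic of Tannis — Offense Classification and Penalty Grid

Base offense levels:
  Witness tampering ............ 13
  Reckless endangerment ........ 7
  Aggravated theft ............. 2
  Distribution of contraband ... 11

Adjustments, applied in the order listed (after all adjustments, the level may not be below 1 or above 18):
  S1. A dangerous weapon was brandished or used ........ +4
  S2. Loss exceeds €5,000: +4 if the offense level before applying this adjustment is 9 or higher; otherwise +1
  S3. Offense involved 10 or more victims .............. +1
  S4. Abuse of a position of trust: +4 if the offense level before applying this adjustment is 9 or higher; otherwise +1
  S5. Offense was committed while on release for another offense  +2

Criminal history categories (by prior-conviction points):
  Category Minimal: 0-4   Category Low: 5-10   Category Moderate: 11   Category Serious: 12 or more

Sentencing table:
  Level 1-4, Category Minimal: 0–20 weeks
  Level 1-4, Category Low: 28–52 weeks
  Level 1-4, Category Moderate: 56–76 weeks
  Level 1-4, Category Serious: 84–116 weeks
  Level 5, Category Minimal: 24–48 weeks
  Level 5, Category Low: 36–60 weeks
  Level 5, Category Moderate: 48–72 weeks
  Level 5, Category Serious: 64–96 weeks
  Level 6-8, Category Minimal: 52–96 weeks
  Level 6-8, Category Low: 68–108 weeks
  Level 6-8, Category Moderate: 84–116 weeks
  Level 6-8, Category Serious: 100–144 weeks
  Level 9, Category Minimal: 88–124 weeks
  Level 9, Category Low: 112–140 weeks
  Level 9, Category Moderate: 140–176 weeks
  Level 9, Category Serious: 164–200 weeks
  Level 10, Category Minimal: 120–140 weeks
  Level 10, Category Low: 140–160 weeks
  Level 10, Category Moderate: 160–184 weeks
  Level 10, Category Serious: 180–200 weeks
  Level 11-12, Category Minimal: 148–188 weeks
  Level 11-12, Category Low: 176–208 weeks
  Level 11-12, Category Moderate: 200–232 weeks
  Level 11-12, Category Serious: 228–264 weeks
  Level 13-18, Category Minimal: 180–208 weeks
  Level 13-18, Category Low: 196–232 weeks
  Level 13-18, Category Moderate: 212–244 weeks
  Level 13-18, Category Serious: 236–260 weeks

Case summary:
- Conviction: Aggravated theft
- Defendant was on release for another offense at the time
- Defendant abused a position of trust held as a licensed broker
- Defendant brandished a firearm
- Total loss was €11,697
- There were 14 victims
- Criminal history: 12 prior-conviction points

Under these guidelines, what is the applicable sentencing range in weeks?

Base offense level for aggravated theft: 2.
S1 applies: 2 + 4 = 6.
S2 applies (level before this adjustment is 6 < 9, so +1): 6 + 1 = 7.
S3 applies: 7 + 1 = 8.
S4 applies (level before this adjustment is 8 < 9, so +1): 8 + 1 = 9.
S5 applies: 9 + 2 = 11.
Final offense level: 11.
Criminal history: 12 prior points → Category Serious (12+).
Level 11 falls in the 11-12 band.
Grid: Level 11-12 × Category Serious = 228-264 weeks.

228-264 weeks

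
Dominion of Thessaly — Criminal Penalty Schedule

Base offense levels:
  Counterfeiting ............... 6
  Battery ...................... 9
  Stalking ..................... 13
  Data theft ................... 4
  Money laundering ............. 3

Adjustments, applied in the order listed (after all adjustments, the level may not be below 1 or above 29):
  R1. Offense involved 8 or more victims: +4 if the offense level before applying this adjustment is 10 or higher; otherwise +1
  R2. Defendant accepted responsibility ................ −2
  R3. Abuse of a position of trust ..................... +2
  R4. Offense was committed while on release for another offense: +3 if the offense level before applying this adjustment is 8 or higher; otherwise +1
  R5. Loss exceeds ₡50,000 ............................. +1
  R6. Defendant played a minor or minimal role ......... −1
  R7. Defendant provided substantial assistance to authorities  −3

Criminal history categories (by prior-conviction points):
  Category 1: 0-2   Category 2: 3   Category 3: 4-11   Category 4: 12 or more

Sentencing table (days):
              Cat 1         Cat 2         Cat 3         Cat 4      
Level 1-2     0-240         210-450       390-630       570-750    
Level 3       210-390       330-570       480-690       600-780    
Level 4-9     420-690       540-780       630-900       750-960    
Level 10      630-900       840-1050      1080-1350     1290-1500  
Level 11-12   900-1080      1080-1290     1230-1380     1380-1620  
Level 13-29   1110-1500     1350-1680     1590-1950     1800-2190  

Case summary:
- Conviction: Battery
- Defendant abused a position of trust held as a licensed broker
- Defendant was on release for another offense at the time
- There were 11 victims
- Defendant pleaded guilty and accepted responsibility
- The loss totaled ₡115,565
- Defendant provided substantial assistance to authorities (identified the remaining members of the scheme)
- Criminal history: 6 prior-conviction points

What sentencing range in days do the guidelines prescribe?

Base offense level for battery: 9.
R1 applies (level before this adjustment is 9 < 10, so +1): 9 + 1 = 10.
R2 applies: 10 − 2 = 8.
R3 applies: 8 + 2 = 10.
R4 applies (level before this adjustment is 10 ≥ 8, so +3): 10 + 3 = 13.
R5 applies: 13 + 1 = 14.
R6 does not apply.
R7 applies: 14 − 3 = 11.
Final offense level: 11.
Criminal history: 6 prior points → Category 3 (4-11).
Level 11 falls in the 11-12 band.
Grid: Level 11-12 × Category 3 = 1230-1380 days.

1230-1380 days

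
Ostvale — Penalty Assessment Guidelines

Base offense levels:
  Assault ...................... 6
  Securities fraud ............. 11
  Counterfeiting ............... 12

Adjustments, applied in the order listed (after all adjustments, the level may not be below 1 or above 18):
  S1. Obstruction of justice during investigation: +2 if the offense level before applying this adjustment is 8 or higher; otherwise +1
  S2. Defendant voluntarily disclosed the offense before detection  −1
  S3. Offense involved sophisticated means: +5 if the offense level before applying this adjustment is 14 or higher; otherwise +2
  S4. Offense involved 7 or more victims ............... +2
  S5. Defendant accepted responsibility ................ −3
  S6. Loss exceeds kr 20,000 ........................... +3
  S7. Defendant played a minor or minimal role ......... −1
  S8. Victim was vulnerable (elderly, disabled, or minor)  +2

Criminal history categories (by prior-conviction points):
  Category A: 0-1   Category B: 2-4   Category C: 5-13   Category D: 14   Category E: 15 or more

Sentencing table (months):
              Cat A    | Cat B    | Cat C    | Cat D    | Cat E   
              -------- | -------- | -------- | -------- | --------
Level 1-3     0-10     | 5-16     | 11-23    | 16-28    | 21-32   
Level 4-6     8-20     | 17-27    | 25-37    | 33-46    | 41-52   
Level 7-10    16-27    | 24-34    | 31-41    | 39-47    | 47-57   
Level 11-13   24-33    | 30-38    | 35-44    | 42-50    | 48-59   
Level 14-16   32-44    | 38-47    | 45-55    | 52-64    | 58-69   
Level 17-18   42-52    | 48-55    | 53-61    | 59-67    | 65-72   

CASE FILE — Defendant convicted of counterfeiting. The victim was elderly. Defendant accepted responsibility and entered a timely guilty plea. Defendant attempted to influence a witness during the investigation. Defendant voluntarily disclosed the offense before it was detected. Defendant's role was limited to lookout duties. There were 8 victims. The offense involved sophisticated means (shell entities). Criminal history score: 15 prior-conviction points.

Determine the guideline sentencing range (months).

Base offense level for counterfeiting: 12.
S1 applies (level before this adjustment is 12 ≥ 8, so +2): 12 + 2 = 14.
S2 applies: 14 − 1 = 13.
S3 applies (level before this adjustment is 13 < 14, so +2): 13 + 2 = 15.
S4 applies: 15 + 2 = 17.
S5 applies: 17 − 3 = 14.
S6 does not apply.
S7 applies: 14 − 1 = 13.
S8 applies: 13 + 2 = 15.
Final offense level: 15.
Criminal history: 15 prior points → Category E (15+).
Level 15 falls in the 14-16 band.
Grid: Level 14-16 × Category E = 58-69 months.

58-69 months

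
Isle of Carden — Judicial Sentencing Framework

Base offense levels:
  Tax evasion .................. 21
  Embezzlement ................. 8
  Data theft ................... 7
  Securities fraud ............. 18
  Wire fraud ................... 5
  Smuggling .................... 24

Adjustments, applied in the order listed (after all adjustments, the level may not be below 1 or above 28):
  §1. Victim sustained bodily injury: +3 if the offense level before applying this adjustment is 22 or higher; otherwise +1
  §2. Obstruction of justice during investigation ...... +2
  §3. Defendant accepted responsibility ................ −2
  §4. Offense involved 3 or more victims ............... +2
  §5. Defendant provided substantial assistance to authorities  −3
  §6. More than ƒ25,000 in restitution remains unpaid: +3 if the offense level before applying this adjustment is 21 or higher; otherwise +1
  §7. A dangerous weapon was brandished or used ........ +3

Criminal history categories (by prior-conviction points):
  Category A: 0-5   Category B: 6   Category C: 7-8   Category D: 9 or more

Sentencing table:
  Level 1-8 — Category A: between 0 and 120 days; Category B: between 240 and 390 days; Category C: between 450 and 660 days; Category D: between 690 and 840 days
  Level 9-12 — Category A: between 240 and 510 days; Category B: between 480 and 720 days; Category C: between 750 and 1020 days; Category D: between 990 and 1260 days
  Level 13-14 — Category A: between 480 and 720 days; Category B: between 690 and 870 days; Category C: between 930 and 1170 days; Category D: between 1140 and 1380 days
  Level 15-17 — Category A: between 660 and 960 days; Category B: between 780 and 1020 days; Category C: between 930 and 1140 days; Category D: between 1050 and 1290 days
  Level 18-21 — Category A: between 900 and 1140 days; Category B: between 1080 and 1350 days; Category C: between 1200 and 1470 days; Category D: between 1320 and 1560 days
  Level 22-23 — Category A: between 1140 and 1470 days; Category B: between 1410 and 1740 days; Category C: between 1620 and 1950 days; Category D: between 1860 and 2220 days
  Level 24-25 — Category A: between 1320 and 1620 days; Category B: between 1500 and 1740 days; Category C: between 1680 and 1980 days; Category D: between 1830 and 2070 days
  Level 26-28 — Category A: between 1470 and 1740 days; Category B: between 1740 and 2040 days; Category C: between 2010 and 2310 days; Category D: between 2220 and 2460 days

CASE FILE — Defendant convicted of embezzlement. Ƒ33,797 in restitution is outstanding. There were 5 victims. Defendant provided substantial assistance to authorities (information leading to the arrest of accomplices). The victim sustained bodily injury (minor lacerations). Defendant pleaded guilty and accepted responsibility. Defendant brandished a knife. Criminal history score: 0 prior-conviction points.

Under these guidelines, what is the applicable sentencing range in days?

240-510 days

Base offense level for embezzlement: 8.
§1 applies (level before this adjustment is 8 < 22, so +1): 8 + 1 = 9.
§3 applies: 9 − 2 = 7.
§4 applies: 7 + 2 = 9.
§5 applies: 9 − 3 = 6.
§6 applies (level before this adjustment is 6 < 21, so +1): 6 + 1 = 7.
§7 applies: 7 + 3 = 10.
Final offense level: 10.
Criminal history: 0 prior points → Category A (0-5).
Level 10 falls in the 9-12 band.
Grid: Level 9-12 × Category A = 240-510 days.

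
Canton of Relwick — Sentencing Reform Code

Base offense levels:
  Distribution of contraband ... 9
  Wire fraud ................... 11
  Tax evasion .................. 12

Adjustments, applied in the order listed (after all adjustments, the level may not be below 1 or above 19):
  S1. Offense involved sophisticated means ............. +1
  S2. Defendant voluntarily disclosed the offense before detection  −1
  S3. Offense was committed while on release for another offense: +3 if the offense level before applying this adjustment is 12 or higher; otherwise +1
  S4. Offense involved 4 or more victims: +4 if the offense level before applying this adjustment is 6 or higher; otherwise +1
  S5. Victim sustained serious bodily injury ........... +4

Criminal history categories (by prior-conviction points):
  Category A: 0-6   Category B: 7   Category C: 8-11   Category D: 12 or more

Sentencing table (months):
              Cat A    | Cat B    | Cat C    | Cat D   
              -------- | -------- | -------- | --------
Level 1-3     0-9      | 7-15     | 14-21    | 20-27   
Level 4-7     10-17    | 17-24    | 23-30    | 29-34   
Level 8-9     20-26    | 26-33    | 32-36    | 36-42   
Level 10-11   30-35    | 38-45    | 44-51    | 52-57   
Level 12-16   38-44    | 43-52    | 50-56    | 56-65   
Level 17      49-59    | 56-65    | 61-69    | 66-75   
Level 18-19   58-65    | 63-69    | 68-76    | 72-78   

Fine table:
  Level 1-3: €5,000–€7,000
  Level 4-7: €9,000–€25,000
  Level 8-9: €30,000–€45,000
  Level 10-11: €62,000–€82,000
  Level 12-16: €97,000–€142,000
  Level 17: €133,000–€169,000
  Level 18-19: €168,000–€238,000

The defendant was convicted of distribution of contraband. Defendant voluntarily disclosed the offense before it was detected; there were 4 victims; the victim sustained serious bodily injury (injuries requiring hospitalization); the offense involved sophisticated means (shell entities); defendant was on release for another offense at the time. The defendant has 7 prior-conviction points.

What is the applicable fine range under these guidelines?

Base offense level for distribution of contraband: 9.
S1 applies: 9 + 1 = 10.
S2 applies: 10 − 1 = 9.
S3 applies (level before this adjustment is 9 < 12, so +1): 9 + 1 = 10.
S4 applies (level before this adjustment is 10 ≥ 6, so +4): 10 + 4 = 14.
S5 applies: 14 + 4 = 18.
Final offense level: 18.
Level 18 falls in the 18-19 band.
Fine table: Level 18-19 → €168,000–€238,000.

€168,000–€238,000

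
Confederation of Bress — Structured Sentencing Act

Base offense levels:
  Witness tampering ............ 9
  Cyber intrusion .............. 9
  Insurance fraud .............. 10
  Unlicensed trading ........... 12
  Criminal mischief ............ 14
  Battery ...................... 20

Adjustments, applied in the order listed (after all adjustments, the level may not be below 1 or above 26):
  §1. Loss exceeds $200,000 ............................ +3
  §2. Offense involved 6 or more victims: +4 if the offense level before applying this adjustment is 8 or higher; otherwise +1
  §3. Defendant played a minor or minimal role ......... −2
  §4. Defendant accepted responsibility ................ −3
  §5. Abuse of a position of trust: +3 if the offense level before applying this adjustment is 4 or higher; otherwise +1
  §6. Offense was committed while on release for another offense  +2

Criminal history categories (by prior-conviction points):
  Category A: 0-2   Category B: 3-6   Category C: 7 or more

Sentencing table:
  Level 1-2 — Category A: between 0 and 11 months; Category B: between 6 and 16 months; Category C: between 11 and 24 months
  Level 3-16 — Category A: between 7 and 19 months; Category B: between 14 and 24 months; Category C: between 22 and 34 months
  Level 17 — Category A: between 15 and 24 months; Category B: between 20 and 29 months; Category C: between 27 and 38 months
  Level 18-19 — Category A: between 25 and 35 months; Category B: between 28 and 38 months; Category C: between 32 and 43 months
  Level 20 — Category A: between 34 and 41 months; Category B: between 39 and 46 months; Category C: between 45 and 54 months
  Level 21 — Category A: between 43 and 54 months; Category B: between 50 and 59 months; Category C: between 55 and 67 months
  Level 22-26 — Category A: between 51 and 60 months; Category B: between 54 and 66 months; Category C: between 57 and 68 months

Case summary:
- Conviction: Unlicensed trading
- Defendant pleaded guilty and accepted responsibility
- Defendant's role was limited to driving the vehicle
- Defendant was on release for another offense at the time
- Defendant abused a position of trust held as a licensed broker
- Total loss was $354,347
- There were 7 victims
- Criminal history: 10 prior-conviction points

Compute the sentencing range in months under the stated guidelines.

32-43 months

Base offense level for unlicensed trading: 12.
§1 applies: 12 + 3 = 15.
§2 applies (level before this adjustment is 15 ≥ 8, so +4): 15 + 4 = 19.
§3 applies: 19 − 2 = 17.
§4 applies: 17 − 3 = 14.
§5 applies (level before this adjustment is 14 ≥ 4, so +3): 14 + 3 = 17.
§6 applies: 17 + 2 = 19.
Final offense level: 19.
Criminal history: 10 prior points → Category C (7+).
Level 19 falls in the 18-19 band.
Grid: Level 18-19 × Category C = 32-43 months.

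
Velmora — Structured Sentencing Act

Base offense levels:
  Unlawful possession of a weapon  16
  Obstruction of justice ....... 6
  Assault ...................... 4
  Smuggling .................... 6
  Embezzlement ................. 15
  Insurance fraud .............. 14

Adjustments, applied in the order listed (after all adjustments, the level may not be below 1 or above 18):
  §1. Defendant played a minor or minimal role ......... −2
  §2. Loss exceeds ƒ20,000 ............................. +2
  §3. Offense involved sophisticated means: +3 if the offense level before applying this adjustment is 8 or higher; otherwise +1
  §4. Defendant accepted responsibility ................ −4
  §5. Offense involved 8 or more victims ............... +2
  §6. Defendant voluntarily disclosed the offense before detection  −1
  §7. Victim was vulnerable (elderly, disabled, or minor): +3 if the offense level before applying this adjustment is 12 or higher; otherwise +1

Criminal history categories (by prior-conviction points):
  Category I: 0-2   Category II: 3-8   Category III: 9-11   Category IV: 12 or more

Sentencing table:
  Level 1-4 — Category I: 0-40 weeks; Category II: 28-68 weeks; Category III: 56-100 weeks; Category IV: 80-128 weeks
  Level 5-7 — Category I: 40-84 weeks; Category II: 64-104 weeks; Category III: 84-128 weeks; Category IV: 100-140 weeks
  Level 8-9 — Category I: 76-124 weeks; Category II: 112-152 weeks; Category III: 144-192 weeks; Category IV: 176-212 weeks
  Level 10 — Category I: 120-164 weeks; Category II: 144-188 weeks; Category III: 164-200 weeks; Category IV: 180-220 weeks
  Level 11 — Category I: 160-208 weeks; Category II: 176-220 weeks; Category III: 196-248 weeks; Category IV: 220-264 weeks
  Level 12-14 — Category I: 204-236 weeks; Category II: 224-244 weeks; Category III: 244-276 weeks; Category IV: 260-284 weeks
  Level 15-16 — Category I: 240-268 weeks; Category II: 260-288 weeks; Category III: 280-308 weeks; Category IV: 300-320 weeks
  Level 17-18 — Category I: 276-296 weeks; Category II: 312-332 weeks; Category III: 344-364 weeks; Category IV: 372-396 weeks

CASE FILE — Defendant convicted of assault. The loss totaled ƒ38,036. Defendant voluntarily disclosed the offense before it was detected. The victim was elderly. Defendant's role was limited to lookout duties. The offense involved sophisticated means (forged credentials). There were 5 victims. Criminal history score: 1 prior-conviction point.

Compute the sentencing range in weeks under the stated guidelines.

40-84 weeks

Base offense level for assault: 4.
§1 applies: 4 − 2 = 2.
§2 applies: 2 + 2 = 4.
§3 applies (level before this adjustment is 4 < 8, so +1): 4 + 1 = 5.
§4 does not apply.
§6 applies: 5 − 1 = 4.
§7 applies (level before this adjustment is 4 < 12, so +1): 4 + 1 = 5.
Final offense level: 5.
Criminal history: 1 prior point → Category I (0-2).
Level 5 falls in the 5-7 band.
Grid: Level 5-7 × Category I = 40-84 weeks.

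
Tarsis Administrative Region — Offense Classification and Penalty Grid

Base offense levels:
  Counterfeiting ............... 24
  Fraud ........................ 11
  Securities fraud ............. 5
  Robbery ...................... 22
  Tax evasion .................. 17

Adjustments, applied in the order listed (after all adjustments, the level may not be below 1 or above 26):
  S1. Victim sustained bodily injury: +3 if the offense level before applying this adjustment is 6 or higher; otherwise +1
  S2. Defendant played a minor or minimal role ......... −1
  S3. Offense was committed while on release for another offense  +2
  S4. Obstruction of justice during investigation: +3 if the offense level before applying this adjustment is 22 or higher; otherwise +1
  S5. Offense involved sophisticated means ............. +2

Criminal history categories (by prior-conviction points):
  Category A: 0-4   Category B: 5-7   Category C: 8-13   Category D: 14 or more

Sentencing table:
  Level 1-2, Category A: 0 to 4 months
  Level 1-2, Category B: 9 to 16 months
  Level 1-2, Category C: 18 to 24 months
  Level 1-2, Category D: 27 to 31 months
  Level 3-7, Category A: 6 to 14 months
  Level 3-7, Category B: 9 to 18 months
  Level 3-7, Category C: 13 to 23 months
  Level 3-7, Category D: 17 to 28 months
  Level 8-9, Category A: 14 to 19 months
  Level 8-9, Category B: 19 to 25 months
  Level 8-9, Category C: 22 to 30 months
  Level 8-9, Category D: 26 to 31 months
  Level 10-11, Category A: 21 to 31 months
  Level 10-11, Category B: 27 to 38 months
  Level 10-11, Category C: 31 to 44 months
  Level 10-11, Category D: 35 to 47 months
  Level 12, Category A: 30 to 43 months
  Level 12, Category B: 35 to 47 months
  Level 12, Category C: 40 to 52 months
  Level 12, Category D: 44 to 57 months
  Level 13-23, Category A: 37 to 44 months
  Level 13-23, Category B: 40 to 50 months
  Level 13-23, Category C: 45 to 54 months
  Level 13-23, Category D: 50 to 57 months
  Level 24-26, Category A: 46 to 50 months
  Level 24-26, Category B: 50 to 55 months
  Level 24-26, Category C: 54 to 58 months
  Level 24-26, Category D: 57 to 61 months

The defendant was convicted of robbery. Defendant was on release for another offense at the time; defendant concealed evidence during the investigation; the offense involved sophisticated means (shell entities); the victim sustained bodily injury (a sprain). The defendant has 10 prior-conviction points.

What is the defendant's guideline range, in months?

Base offense level for robbery: 22.
S1 applies (level before this adjustment is 22 ≥ 6, so +3): 22 + 3 = 25.
S3 applies: 25 + 2 = 27.
S4 applies (level before this adjustment is 27 ≥ 22, so +3): 27 + 3 = 30.
S5 applies: 30 + 2 = 32.
Level 32 exceeds the maximum of 26; capped at 26.
Final offense level: 26.
Criminal history: 10 prior points → Category C (8-13).
Level 26 falls in the 24-26 band.
Grid: Level 24-26 × Category C = 54-58 months.

54-58 months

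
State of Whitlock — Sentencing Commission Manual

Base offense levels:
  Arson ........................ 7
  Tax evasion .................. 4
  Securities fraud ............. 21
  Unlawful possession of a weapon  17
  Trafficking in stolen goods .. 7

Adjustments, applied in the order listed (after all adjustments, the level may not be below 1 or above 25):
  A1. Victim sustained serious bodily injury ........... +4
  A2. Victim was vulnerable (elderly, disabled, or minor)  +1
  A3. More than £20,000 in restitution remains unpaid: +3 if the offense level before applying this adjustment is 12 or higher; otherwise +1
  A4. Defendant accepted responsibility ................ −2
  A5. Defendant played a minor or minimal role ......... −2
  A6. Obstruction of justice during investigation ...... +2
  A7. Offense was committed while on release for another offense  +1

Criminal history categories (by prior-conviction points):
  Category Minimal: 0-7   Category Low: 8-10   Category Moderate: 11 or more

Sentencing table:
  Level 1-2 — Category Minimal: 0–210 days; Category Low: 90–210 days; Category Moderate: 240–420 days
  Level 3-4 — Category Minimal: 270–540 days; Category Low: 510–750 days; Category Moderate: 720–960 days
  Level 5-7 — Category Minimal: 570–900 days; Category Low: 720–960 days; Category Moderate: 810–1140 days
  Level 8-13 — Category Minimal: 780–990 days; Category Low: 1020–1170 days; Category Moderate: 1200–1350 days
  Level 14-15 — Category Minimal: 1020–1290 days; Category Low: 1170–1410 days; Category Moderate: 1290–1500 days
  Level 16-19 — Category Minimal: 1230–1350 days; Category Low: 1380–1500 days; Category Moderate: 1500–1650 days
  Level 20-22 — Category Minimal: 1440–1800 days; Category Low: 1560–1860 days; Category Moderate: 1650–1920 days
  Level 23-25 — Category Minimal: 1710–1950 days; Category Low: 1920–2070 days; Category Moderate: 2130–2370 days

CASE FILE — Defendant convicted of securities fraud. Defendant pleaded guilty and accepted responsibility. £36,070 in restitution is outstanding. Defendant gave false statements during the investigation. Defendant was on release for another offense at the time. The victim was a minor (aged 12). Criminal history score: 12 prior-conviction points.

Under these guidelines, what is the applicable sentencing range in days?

Base offense level for securities fraud: 21.
A1 does not apply.
A2 applies: 21 + 1 = 22.
A3 applies (level before this adjustment is 22 ≥ 12, so +3): 22 + 3 = 25.
A4 applies: 25 − 2 = 23.
A6 applies: 23 + 2 = 25.
A7 applies: 25 + 1 = 26.
Level 26 exceeds the maximum of 25; capped at 25.
Final offense level: 25.
Criminal history: 12 prior points → Category Moderate (11+).
Level 25 falls in the 23-25 band.
Grid: Level 23-25 × Category Moderate = 2130-2370 days.

2130-2370 days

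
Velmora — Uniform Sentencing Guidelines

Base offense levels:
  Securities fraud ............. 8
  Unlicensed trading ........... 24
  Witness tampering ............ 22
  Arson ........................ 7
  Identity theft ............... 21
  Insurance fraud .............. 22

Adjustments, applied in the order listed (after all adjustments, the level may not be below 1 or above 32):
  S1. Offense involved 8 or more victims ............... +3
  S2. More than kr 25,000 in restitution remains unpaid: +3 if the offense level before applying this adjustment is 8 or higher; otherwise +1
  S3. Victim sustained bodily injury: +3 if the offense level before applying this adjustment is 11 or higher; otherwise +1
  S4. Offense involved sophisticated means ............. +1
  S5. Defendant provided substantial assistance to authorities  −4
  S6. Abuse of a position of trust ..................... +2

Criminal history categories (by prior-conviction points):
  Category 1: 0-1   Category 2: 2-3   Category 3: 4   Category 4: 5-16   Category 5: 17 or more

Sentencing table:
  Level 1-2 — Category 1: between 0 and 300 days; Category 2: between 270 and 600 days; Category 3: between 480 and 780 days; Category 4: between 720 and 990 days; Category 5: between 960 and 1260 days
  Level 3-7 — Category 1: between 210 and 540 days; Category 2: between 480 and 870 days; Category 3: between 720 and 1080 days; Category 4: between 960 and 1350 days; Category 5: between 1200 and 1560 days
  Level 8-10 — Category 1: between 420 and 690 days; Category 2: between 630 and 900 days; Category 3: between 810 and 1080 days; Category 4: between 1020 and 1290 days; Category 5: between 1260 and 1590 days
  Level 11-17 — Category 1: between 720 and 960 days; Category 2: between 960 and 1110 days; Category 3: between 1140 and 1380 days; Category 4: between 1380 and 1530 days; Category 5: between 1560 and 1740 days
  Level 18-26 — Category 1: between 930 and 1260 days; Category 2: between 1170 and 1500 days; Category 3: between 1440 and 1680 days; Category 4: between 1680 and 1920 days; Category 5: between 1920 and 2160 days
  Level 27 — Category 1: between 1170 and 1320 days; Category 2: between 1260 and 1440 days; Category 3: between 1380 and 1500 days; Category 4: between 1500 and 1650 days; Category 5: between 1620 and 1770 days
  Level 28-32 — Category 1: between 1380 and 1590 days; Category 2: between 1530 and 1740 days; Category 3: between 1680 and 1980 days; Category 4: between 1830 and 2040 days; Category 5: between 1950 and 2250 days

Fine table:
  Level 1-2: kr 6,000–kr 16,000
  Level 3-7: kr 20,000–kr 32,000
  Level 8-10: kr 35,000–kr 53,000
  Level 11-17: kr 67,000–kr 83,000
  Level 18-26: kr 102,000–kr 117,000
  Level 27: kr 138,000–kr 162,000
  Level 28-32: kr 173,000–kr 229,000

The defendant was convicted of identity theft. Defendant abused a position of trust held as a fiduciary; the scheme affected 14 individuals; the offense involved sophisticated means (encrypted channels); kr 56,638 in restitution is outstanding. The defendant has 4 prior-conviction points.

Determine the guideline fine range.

kr 173,000–kr 229,000

Base offense level for identity theft: 21.
S1 applies: 21 + 3 = 24.
S2 applies (level before this adjustment is 24 ≥ 8, so +3): 24 + 3 = 27.
S3 does not apply.
S4 applies: 27 + 1 = 28.
S6 applies: 28 + 2 = 30.
Final offense level: 30.
Level 30 falls in the 28-32 band.
Fine table: Level 28-32 → kr 173,000–kr 229,000.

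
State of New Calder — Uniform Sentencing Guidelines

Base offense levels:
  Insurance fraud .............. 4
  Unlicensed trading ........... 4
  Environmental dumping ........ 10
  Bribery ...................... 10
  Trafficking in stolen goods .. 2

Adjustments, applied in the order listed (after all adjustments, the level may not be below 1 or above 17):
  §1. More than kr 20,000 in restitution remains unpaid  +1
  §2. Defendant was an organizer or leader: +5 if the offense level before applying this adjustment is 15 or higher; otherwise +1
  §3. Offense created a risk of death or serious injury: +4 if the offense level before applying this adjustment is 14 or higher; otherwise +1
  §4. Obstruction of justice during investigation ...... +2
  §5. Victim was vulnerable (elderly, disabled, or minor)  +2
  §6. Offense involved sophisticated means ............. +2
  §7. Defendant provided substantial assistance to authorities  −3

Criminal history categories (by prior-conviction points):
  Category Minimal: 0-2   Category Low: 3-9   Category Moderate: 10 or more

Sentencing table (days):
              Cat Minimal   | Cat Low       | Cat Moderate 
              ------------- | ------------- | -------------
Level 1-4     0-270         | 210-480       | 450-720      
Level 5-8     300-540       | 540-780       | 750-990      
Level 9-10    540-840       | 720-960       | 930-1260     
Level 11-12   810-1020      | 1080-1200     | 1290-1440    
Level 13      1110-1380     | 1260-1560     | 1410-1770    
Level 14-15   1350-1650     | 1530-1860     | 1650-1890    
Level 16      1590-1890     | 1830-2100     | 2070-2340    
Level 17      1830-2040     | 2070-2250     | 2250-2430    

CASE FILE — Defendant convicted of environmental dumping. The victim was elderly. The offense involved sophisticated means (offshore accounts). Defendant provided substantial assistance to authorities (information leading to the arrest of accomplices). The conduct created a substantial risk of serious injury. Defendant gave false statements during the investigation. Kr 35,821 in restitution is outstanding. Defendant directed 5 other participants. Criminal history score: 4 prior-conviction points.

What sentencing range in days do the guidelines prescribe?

1830-2100 days

Base offense level for environmental dumping: 10.
§1 applies: 10 + 1 = 11.
§2 applies (level before this adjustment is 11 < 15, so +1): 11 + 1 = 12.
§3 applies (level before this adjustment is 12 < 14, so +1): 12 + 1 = 13.
§4 applies: 13 + 2 = 15.
§5 applies: 15 + 2 = 17.
§6 applies: 17 + 2 = 19.
§7 applies: 19 − 3 = 16.
Final offense level: 16.
Criminal history: 4 prior points → Category Low (3-9).
Level 16 falls in the 16 band.
Grid: Level 16 × Category Low = 1830-2100 days.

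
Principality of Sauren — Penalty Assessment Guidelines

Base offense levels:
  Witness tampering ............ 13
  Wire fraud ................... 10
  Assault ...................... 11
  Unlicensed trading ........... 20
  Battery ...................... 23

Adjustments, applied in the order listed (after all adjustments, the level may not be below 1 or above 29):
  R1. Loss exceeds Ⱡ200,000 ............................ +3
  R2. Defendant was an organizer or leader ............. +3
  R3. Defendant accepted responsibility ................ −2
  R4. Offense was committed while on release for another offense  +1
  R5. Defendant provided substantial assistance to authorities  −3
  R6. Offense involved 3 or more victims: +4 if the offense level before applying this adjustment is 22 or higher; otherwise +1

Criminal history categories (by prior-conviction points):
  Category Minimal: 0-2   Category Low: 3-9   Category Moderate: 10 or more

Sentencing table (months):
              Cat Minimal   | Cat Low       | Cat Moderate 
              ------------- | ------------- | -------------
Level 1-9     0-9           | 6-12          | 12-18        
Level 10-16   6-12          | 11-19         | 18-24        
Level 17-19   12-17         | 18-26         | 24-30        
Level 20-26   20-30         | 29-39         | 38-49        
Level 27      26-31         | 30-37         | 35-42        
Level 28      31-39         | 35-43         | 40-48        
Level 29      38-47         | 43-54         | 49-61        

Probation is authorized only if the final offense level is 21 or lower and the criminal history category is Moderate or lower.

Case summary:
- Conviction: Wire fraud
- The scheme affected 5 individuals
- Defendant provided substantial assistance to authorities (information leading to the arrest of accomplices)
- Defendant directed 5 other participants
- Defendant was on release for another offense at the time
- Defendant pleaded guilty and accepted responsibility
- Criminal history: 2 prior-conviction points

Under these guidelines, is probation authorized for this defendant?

Yes

Base offense level for wire fraud: 10.
R2 applies: 10 + 3 = 13.
R3 applies: 13 − 2 = 11.
R4 applies: 11 + 1 = 12.
R5 applies: 12 − 3 = 9.
R6 applies (level before this adjustment is 9 < 22, so +1): 9 + 1 = 10.
Final offense level: 10.
Criminal history: 2 prior points → Category Minimal (0-2).
Level 10 falls in the 10-16 band.
Grid: Level 10-16 × Category Minimal = 6-12 months.
Probation check: level 10 ≤ 21 and category Minimal ≤ Moderate → eligible.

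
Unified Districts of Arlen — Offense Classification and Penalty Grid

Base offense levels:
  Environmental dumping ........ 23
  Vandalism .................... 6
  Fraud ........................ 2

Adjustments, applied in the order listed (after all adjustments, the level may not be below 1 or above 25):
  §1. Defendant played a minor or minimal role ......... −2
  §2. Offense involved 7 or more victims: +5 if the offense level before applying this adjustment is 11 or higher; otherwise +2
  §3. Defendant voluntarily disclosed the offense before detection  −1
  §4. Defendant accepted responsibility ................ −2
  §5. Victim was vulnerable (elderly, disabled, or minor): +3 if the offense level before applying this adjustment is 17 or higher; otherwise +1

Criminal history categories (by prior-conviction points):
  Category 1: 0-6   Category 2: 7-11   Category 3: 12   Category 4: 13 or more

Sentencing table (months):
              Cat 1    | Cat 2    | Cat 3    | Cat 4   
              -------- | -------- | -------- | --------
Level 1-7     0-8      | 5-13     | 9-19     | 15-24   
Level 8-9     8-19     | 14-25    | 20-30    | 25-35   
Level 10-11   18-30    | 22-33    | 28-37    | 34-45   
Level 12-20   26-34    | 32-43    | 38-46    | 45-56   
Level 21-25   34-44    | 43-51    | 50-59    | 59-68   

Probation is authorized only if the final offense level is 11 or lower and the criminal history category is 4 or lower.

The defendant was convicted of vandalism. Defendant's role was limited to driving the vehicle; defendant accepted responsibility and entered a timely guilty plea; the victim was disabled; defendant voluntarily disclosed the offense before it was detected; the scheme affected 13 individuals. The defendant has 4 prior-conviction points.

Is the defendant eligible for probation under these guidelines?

Yes

Base offense level for vandalism: 6.
§1 applies: 6 − 2 = 4.
§2 applies (level before this adjustment is 4 < 11, so +2): 4 + 2 = 6.
§3 applies: 6 − 1 = 5.
§4 applies: 5 − 2 = 3.
§5 applies (level before this adjustment is 3 < 17, so +1): 3 + 1 = 4.
Final offense level: 4.
Criminal history: 4 prior points → Category 1 (0-6).
Level 4 falls in the 1-7 band.
Grid: Level 1-7 × Category 1 = 0-8 months.
Probation check: level 4 ≤ 11 and category 1 ≤ 4 → eligible.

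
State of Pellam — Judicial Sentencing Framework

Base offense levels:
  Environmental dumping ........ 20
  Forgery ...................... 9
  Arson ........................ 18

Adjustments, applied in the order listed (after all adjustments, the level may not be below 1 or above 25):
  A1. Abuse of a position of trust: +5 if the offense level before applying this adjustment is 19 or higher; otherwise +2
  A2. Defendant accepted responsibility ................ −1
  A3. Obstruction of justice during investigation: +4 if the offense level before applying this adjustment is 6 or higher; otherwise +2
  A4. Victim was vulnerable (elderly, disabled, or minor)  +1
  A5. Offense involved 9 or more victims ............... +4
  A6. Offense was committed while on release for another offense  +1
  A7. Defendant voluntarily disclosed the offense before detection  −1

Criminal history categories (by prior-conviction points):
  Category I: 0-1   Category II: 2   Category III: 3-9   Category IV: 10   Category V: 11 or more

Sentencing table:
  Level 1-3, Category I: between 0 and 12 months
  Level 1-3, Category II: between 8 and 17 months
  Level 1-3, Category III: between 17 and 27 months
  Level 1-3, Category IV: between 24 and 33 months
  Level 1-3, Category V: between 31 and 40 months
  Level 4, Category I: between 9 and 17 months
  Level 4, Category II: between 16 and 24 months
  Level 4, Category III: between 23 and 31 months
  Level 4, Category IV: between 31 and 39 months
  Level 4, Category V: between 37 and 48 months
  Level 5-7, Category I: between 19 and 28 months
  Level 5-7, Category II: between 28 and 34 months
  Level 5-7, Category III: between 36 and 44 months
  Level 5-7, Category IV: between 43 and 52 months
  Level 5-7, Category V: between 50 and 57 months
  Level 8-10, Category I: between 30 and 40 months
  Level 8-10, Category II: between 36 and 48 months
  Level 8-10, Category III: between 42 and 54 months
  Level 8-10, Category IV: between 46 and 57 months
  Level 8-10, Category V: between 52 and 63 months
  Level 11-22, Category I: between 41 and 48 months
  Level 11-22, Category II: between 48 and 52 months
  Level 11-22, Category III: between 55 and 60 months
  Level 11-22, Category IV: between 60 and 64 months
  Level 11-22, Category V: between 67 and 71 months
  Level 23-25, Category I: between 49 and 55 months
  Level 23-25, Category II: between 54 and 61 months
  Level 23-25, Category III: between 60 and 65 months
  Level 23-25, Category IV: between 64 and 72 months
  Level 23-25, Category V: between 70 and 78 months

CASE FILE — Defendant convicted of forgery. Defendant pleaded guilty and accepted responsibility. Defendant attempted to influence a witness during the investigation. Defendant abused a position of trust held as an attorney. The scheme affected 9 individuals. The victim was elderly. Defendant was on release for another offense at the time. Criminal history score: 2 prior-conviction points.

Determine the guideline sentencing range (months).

48-52 months

Base offense level for forgery: 9.
A1 applies (level before this adjustment is 9 < 19, so +2): 9 + 2 = 11.
A2 applies: 11 − 1 = 10.
A3 applies (level before this adjustment is 10 ≥ 6, so +4): 10 + 4 = 14.
A4 applies: 14 + 1 = 15.
A5 applies: 15 + 4 = 19.
A6 applies: 19 + 1 = 20.
Final offense level: 20.
Criminal history: 2 prior points → Category II (2).
Level 20 falls in the 11-22 band.
Grid: Level 11-22 × Category II = 48-52 months.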